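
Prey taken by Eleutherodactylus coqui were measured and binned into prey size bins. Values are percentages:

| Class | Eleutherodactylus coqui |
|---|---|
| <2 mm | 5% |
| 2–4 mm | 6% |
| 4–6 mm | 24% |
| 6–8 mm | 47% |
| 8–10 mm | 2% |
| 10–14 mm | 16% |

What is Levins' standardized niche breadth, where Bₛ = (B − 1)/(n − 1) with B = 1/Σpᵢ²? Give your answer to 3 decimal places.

0.444

Convert percentages to proportions (divide by 100).
Σpᵢ² = 0.05² + 0.06² + 0.24² + 0.47² + 0.02² + 0.16² = 0.0025 + 0.0036 + 0.0576 + 0.2209 + 0.0004 + 0.0256 = 0.3106
B = 1 / 0.3106 = 3.21958
Bₛ = (B − 1)/(n − 1) = (3.21958 − 1)/(6 − 1) = 2.21958/5 = 0.44392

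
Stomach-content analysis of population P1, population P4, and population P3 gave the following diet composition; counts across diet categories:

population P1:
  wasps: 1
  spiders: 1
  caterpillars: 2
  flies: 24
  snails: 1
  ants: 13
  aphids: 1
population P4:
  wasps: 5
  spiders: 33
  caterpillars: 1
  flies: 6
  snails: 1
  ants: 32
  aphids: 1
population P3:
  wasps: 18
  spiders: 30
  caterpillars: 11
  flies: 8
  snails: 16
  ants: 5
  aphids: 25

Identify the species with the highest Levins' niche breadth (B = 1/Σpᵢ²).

population P3

Proportions for population P1 (n=43): 1/43=0.0233, 1/43=0.0233, 2/43=0.0465, 24/43=0.5581, 1/43=0.0233, 13/43=0.3023, 1/43=0.0233
Proportions for population P4 (n=79): 5/79=0.0633, 33/79=0.4177, 1/79=0.0127, 6/79=0.0759, 1/79=0.0127, 32/79=0.4051, 1/79=0.0127
Proportions for population P3 (n=113): 18/113=0.1593, 30/113=0.2655, 11/113=0.0973, 8/113=0.0708, 16/113=0.1416, 5/113=0.0442, 25/113=0.2212
Σp_P1ᵢ² = 0.0233² + 0.0233² + 0.0465² + 0.5581² + 0.0233² + 0.3023² + 0.0233² = 0.000543 + 0.000543 + 0.002162 + 0.311476 + 0.000543 + 0.091385 + 0.000543 = 0.407195
B_P1 = 1 / 0.407195 = 2.4558
Σp_P4ᵢ² = 0.0633² + 0.4177² + 0.0127² + 0.0759² + 0.0127² + 0.4051² + 0.0127² = 0.004007 + 0.174473 + 0.000161 + 0.005761 + 0.000161 + 0.164106 + 0.000161 = 0.348830
B_P4 = 1 / 0.348830 = 2.8667
Σp_P3ᵢ² = 0.1593² + 0.2655² + 0.0973² + 0.0708² + 0.1416² + 0.0442² + 0.2212² = 0.025376 + 0.070490 + 0.009467 + 0.005013 + 0.020051 + 0.001954 + 0.048929 = 0.181280
B_P3 = 1 / 0.181280 = 5.5163
Highest B → broadest niche (most generalist): population P3 (B = 5.52).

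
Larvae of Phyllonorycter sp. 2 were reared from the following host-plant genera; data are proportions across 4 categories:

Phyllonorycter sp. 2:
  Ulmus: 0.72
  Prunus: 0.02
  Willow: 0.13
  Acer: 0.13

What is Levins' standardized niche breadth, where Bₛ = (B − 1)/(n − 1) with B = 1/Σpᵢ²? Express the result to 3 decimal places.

Σpᵢ² = 0.72² + 0.02² + 0.13² + 0.13² = 0.5184 + 0.0004 + 0.0169 + 0.0169 = 0.5526
B = 1 / 0.5526 = 1.80963
Bₛ = (B − 1)/(n − 1) = (1.80963 − 1)/(4 − 1) = 0.80963/3 = 0.26988

0.270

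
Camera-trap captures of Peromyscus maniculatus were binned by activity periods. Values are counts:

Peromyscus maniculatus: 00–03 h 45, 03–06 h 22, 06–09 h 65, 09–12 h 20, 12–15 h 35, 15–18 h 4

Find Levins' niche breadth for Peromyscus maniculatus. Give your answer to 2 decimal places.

4.36

Proportions for Peromyscus maniculatus (n=191): 45/191=0.2356, 22/191=0.1152, 65/191=0.3403, 20/191=0.1047, 35/191=0.1832, 4/191=0.0209
Σpᵢ² = 0.2356² + 0.1152² + 0.3403² + 0.1047² + 0.1832² + 0.0209² = 0.055507 + 0.013271 + 0.115804 + 0.010962 + 0.033562 + 0.000437 = 0.229543
B = 1 / 0.229543 = 4.3565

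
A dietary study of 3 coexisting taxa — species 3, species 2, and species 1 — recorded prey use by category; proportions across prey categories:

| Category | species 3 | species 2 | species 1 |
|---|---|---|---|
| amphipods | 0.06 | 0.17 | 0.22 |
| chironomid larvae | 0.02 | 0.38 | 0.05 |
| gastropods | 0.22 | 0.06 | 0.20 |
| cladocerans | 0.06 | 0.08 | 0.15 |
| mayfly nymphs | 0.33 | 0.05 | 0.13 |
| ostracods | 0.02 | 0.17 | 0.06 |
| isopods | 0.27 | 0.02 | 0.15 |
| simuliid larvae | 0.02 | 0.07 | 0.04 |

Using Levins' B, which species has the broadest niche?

species 1

Σp_3ᵢ² = 0.06² + 0.02² + 0.22² + 0.06² + 0.33² + 0.02² + 0.27² + 0.02² = 0.0036 + 0.0004 + 0.0484 + 0.0036 + 0.1089 + 0.0004 + 0.0729 + 0.0004 = 0.2386
B_3 = 1 / 0.2386 = 4.1911
Σp_2ᵢ² = 0.17² + 0.38² + 0.06² + 0.08² + 0.05² + 0.17² + 0.02² + 0.07² = 0.0289 + 0.1444 + 0.0036 + 0.0064 + 0.0025 + 0.0289 + 0.0004 + 0.0049 = 0.2200
B_2 = 1 / 0.2200 = 4.5455
Σp_1ᵢ² = 0.22² + 0.05² + 0.20² + 0.15² + 0.13² + 0.06² + 0.15² + 0.04² = 0.0484 + 0.0025 + 0.0400 + 0.0225 + 0.0169 + 0.0036 + 0.0225 + 0.0016 = 0.1580
B_1 = 1 / 0.1580 = 6.3291
Highest B → broadest niche (most generalist): species 1 (B = 6.33).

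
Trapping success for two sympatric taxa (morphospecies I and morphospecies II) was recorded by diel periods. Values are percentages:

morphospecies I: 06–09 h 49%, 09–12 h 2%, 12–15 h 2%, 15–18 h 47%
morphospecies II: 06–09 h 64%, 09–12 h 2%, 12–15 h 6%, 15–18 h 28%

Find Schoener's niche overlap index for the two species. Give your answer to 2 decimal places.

0.81

Convert percentages to proportions (divide by 100).
Σ|p₁ᵢ − p₂ᵢ| = 0.15 + 0.00 + 0.04 + 0.19 = 0.38
D = 1 − ½ × 0.38 = 1 − 0.190 = 0.8100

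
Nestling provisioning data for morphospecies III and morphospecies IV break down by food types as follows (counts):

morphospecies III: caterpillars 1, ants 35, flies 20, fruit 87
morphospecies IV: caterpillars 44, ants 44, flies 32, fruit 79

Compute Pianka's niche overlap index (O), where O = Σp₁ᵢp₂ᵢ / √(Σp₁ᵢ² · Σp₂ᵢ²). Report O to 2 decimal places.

Proportions for morphospecies III (n=143): 1/143=0.0070, 35/143=0.2448, 20/143=0.1399, 87/143=0.6084
Proportions for morphospecies IV (n=199): 44/199=0.2211, 44/199=0.2211, 32/199=0.1608, 79/199=0.3970
Σ p₁ᵢp₂ᵢ = 0.001548 + 0.054125 + 0.022496 + 0.241535 = 0.319704
Σp_1ᵢ² = 0.0070² + 0.2448² + 0.1399² + 0.6084² = 0.000049 + 0.059927 + 0.019572 + 0.370151 = 0.449699
Σp_2ᵢ² = 0.2211² + 0.2211² + 0.1608² + 0.3970² = 0.048885 + 0.048885 + 0.025857 + 0.157609 = 0.281236
O = 0.319704 / √(0.449699 × 0.281236) = 0.319704 / 0.3556284 = 0.8990

0.90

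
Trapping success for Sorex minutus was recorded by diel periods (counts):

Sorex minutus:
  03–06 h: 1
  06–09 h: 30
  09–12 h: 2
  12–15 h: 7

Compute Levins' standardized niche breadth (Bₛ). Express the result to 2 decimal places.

0.23

Proportions for Sorex minutus (n=40): 1/40=0.0250, 30/40=0.7500, 2/40=0.0500, 7/40=0.1750
Σpᵢ² = 0.0250² + 0.7500² + 0.0500² + 0.1750² = 0.000625 + 0.562500 + 0.002500 + 0.030625 = 0.596250
B = 1 / 0.596250 = 1.6771
Bₛ = (B − 1)/(n − 1) = (1.6771 − 1)/(4 − 1) = 0.6771/3 = 0.2257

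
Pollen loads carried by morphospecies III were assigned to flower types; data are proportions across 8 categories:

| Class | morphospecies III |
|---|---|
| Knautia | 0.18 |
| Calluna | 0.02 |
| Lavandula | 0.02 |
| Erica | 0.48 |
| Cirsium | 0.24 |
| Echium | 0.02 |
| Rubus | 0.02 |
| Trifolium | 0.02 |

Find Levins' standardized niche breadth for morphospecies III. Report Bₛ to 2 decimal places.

Σpᵢ² = 0.18² + 0.02² + 0.02² + 0.48² + 0.24² + 0.02² + 0.02² + 0.02² = 0.0324 + 0.0004 + 0.0004 + 0.2304 + 0.0576 + 0.0004 + 0.0004 + 0.0004 = 0.3224
B = 1 / 0.3224 = 3.1017
Bₛ = (B − 1)/(n − 1) = (3.1017 − 1)/(8 − 1) = 2.1017/7 = 0.3002

0.30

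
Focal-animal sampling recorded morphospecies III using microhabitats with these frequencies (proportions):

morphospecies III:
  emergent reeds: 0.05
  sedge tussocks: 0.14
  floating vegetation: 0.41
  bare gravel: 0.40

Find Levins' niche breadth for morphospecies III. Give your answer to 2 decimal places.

Σpᵢ² = 0.05² + 0.14² + 0.41² + 0.40² = 0.0025 + 0.0196 + 0.1681 + 0.1600 = 0.3502
B = 1 / 0.3502 = 2.8555

2.86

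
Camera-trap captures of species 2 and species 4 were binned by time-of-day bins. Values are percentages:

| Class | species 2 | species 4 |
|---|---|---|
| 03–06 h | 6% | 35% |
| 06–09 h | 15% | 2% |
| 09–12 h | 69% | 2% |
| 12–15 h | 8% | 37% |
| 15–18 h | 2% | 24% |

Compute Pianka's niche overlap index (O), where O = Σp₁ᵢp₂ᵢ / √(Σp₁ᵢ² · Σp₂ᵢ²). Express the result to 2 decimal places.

0.18

Convert percentages to proportions (divide by 100).
Σ p₁ᵢp₂ᵢ = 0.0210 + 0.0030 + 0.0138 + 0.0296 + 0.0048 = 0.0722
Σp_1ᵢ² = 0.06² + 0.15² + 0.69² + 0.08² + 0.02² = 0.0036 + 0.0225 + 0.4761 + 0.0064 + 0.0004 = 0.5090
Σp_2ᵢ² = 0.35² + 0.02² + 0.02² + 0.37² + 0.24² = 0.1225 + 0.0004 + 0.0004 + 0.1369 + 0.0576 = 0.3178
O = 0.0722 / √(0.5090 × 0.3178) = 0.0722 / 0.40219 = 0.1795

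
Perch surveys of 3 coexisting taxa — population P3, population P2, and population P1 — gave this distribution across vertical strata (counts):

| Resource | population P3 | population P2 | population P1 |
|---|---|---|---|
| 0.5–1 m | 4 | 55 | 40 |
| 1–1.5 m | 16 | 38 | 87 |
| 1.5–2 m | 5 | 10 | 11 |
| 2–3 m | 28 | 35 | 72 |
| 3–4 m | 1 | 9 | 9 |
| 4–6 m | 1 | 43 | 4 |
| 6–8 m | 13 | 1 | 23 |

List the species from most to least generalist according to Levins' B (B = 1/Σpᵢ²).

Proportions for population P3 (n=68): 4/68=0.0588, 16/68=0.2353, 5/68=0.0735, 28/68=0.4118, 1/68=0.0147, 1/68=0.0147, 13/68=0.1912
Proportions for population P2 (n=191): 55/191=0.2880, 38/191=0.1990, 10/191=0.0524, 35/191=0.1832, 9/191=0.0471, 43/191=0.2251, 1/191=0.0052
Proportions for population P1 (n=246): 40/246=0.1626, 87/246=0.3537, 11/246=0.0447, 72/246=0.2927, 9/246=0.0366, 4/246=0.0163, 23/246=0.0935
Σp_P3ᵢ² = 0.0588² + 0.2353² + 0.0735² + 0.4118² + 0.0147² + 0.0147² + 0.1912² = 0.003457 + 0.055366 + 0.005402 + 0.169579 + 0.000216 + 0.000216 + 0.036557 = 0.270793
B_P3 = 1 / 0.270793 = 3.6929
Σp_P2ᵢ² = 0.2880² + 0.1990² + 0.0524² + 0.1832² + 0.0471² + 0.2251² + 0.0052² = 0.082944 + 0.039601 + 0.002746 + 0.033562 + 0.002218 + 0.050670 + 0.000027 = 0.211768
B_P2 = 1 / 0.211768 = 4.7221
Σp_P1ᵢ² = 0.1626² + 0.3537² + 0.0447² + 0.2927² + 0.0366² + 0.0163² + 0.0935² = 0.026439 + 0.125104 + 0.001998 + 0.085673 + 0.001340 + 0.000266 + 0.008742 = 0.249562
B_P1 = 1 / 0.249562 = 4.0070
Ranking by B (broadest → narrowest): population P2 (4.72) > population P1 (4.01) > population P3 (3.69)

population P2 > population P1 > population P3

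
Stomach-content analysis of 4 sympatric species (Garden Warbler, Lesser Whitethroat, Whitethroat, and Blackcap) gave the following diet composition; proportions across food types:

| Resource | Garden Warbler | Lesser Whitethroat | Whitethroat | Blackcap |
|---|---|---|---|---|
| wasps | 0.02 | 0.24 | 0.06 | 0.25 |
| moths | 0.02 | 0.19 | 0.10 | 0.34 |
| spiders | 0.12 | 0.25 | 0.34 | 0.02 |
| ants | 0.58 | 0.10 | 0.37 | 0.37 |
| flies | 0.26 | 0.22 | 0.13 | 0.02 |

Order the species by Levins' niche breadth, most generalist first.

Lesser Whitethroat > Whitethroat > Blackcap > Garden Warbler

Σp_Gardᵢ² = 0.02² + 0.02² + 0.12² + 0.58² + 0.26² = 0.0004 + 0.0004 + 0.0144 + 0.3364 + 0.0676 = 0.4192
B_Gard = 1 / 0.4192 = 2.3855
Σp_Lessᵢ² = 0.24² + 0.19² + 0.25² + 0.10² + 0.22² = 0.0576 + 0.0361 + 0.0625 + 0.0100 + 0.0484 = 0.2146
B_Less = 1 / 0.2146 = 4.6598
Σp_Whitᵢ² = 0.06² + 0.10² + 0.34² + 0.37² + 0.13² = 0.0036 + 0.0100 + 0.1156 + 0.1369 + 0.0169 = 0.2830
B_Whit = 1 / 0.2830 = 3.5336
Σp_Blacᵢ² = 0.25² + 0.34² + 0.02² + 0.37² + 0.02² = 0.0625 + 0.1156 + 0.0004 + 0.1369 + 0.0004 = 0.3158
B_Blac = 1 / 0.3158 = 3.1666
Ranking by B (broadest → narrowest): Lesser Whitethroat (4.66) > Whitethroat (3.53) > Blackcap (3.17) > Garden Warbler (2.39)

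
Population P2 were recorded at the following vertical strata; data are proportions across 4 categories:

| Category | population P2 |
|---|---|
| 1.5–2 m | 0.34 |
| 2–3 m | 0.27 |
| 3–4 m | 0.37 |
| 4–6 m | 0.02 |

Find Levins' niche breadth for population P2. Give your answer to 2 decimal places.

3.07

Σpᵢ² = 0.34² + 0.27² + 0.37² + 0.02² = 0.1156 + 0.0729 + 0.1369 + 0.0004 = 0.3258
B = 1 / 0.3258 = 3.0694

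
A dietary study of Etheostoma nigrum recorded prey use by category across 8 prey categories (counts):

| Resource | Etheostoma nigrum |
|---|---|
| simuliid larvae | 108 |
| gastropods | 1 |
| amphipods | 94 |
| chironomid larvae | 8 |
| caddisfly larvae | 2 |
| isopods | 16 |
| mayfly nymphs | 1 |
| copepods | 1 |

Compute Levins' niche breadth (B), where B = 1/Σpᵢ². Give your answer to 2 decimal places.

2.56

Proportions for Etheostoma nigrum (n=231): 108/231=0.4675, 1/231=0.0043, 94/231=0.4069, 8/231=0.0346, 2/231=0.0087, 16/231=0.0693, 1/231=0.0043, 1/231=0.0043
Σpᵢ² = 0.4675² + 0.0043² + 0.4069² + 0.0346² + 0.0087² + 0.0693² + 0.0043² + 0.0043² = 0.218556 + 0.000018 + 0.165568 + 0.001197 + 0.000076 + 0.004802 + 0.000018 + 0.000018 = 0.390253
B = 1 / 0.390253 = 2.5624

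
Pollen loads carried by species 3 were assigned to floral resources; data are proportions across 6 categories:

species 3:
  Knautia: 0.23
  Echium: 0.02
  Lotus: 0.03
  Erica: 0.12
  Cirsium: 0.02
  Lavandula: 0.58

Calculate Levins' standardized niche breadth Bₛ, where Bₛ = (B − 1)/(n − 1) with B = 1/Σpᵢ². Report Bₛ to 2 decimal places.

Σpᵢ² = 0.23² + 0.02² + 0.03² + 0.12² + 0.02² + 0.58² = 0.0529 + 0.0004 + 0.0009 + 0.0144 + 0.0004 + 0.3364 = 0.4054
B = 1 / 0.4054 = 2.4667
Bₛ = (B − 1)/(n − 1) = (2.4667 − 1)/(6 − 1) = 1.4667/5 = 0.2933

0.29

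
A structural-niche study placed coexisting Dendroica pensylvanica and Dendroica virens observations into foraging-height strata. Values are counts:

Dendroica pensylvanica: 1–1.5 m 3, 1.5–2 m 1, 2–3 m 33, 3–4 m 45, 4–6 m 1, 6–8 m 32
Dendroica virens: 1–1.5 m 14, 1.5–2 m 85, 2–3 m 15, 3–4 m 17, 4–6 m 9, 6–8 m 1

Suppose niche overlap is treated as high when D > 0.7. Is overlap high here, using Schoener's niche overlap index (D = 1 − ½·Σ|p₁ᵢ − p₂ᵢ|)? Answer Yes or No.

Proportions for Dendroica pensylvanica (n=115): 3/115=0.0261, 1/115=0.0087, 33/115=0.2870, 45/115=0.3913, 1/115=0.0087, 32/115=0.2783
Proportions for Dendroica virens (n=141): 14/141=0.0993, 85/141=0.6028, 15/141=0.1064, 17/141=0.1206, 9/141=0.0638, 1/141=0.0071
Σ|p₁ᵢ − p₂ᵢ| = 0.0732 + 0.5941 + 0.1806 + 0.2707 + 0.0551 + 0.2712 = 1.4449
D = 1 − ½ × 1.4449 = 1 − 0.72245 = 0.27755
D = 0.27755 < 0.7 → No.

No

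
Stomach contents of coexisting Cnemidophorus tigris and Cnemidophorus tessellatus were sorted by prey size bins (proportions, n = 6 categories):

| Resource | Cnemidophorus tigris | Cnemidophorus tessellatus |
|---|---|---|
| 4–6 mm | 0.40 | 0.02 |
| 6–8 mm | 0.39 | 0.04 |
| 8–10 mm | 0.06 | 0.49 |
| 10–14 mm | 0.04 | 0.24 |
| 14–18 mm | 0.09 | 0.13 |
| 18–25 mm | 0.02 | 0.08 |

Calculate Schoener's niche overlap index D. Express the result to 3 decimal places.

Σ|p₁ᵢ − p₂ᵢ| = 0.38 + 0.35 + 0.43 + 0.20 + 0.04 + 0.06 = 1.46
D = 1 − ½ × 1.46 = 1 − 0.730 = 0.27000

0.270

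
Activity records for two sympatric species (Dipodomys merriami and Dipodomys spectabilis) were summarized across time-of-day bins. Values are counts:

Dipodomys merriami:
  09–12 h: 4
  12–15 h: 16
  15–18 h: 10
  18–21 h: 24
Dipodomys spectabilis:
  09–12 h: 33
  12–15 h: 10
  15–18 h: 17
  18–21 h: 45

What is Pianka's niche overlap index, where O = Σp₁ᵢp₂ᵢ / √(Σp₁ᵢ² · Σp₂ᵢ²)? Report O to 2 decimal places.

0.85

Proportions for Dipodomys merriami (n=54): 4/54=0.0741, 16/54=0.2963, 10/54=0.1852, 24/54=0.4444
Proportions for Dipodomys spectabilis (n=105): 33/105=0.3143, 10/105=0.0952, 17/105=0.1619, 45/105=0.4286
Σ p₁ᵢp₂ᵢ = 0.023290 + 0.028208 + 0.029984 + 0.190470 = 0.271952
Σp_1ᵢ² = 0.0741² + 0.2963² + 0.1852² + 0.4444² = 0.005491 + 0.087794 + 0.034299 + 0.197491 = 0.325075
Σp_2ᵢ² = 0.3143² + 0.0952² + 0.1619² + 0.4286² = 0.098784 + 0.009063 + 0.026212 + 0.183698 = 0.317757
O = 0.271952 / √(0.325075 × 0.317757) = 0.271952 / 0.3213952 = 0.8462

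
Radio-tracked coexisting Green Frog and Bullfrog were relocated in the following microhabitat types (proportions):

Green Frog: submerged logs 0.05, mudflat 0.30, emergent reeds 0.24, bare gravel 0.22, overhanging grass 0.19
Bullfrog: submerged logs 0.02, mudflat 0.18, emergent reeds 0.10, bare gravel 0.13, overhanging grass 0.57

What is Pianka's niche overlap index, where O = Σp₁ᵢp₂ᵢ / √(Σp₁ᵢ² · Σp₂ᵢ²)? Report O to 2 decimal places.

Σ p₁ᵢp₂ᵢ = 0.0010 + 0.0540 + 0.0240 + 0.0286 + 0.1083 = 0.2159
Σp_1ᵢ² = 0.05² + 0.30² + 0.24² + 0.22² + 0.19² = 0.0025 + 0.0900 + 0.0576 + 0.0484 + 0.0361 = 0.2346
Σp_2ᵢ² = 0.02² + 0.18² + 0.10² + 0.13² + 0.57² = 0.0004 + 0.0324 + 0.0100 + 0.0169 + 0.3249 = 0.3846
O = 0.2159 / √(0.2346 × 0.3846) = 0.2159 / 0.30038 = 0.7188

0.72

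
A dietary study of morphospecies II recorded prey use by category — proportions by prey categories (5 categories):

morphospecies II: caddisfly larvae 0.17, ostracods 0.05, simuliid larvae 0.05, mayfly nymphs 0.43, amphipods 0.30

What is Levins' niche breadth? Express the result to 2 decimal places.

3.24

Σpᵢ² = 0.17² + 0.05² + 0.05² + 0.43² + 0.30² = 0.0289 + 0.0025 + 0.0025 + 0.1849 + 0.0900 = 0.3088
B = 1 / 0.3088 = 3.2383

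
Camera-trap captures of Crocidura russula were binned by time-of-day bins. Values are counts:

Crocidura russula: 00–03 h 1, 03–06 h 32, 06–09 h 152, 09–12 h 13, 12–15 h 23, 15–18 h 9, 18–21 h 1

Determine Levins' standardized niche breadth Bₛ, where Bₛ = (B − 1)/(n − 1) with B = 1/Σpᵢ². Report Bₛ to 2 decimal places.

0.19

Proportions for Crocidura russula (n=231): 1/231=0.0043, 32/231=0.1385, 152/231=0.6580, 13/231=0.0563, 23/231=0.0996, 9/231=0.0390, 1/231=0.0043
Σpᵢ² = 0.0043² + 0.1385² + 0.6580² + 0.0563² + 0.0996² + 0.0390² + 0.0043² = 0.000018 + 0.019182 + 0.432964 + 0.003170 + 0.009920 + 0.001521 + 0.000018 = 0.466793
B = 1 / 0.466793 = 2.1423
Bₛ = (B − 1)/(n − 1) = (2.1423 − 1)/(7 − 1) = 1.1423/6 = 0.1904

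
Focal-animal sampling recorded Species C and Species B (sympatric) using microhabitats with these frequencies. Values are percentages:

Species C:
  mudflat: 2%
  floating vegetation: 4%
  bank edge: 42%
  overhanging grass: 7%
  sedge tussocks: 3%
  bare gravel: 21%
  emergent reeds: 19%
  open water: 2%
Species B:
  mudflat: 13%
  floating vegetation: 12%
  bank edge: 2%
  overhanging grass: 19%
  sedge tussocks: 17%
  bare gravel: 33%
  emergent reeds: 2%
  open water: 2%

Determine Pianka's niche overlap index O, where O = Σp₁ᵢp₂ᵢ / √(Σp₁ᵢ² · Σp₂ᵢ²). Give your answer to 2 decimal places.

0.46

Convert percentages to proportions (divide by 100).
Σ p₁ᵢp₂ᵢ = 0.0026 + 0.0048 + 0.0084 + 0.0133 + 0.0051 + 0.0693 + 0.0038 + 0.0004 = 0.1077
Σp_1ᵢ² = 0.02² + 0.04² + 0.42² + 0.07² + 0.03² + 0.21² + 0.19² + 0.02² = 0.0004 + 0.0016 + 0.1764 + 0.0049 + 0.0009 + 0.0441 + 0.0361 + 0.0004 = 0.2648
Σp_2ᵢ² = 0.13² + 0.12² + 0.02² + 0.19² + 0.17² + 0.33² + 0.02² + 0.02² = 0.0169 + 0.0144 + 0.0004 + 0.0361 + 0.0289 + 0.1089 + 0.0004 + 0.0004 = 0.2064
O = 0.1077 / √(0.2648 × 0.2064) = 0.1077 / 0.23378 = 0.4607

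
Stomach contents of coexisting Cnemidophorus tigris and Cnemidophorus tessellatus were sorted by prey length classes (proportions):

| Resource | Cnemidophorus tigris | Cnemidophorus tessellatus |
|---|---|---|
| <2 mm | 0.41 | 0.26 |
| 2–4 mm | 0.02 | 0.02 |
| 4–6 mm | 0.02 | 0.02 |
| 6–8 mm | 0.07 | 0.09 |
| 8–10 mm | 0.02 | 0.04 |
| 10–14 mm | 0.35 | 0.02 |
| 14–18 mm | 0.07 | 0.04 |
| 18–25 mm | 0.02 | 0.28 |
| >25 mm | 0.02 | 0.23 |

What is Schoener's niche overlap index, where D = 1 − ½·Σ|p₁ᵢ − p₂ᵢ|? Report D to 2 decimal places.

Σ|p₁ᵢ − p₂ᵢ| = 0.15 + 0.00 + 0.00 + 0.02 + 0.02 + 0.33 + 0.03 + 0.26 + 0.21 = 1.02
D = 1 − ½ × 1.02 = 1 − 0.510 = 0.4900

0.49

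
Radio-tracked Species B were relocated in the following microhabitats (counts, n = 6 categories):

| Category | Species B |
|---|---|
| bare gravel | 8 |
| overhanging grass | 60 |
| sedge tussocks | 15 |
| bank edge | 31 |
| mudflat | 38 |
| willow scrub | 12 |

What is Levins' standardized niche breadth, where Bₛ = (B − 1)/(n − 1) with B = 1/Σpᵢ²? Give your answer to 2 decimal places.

Proportions for Species B (n=164): 8/164=0.0488, 60/164=0.3659, 15/164=0.0915, 31/164=0.1890, 38/164=0.2317, 12/164=0.0732
Σpᵢ² = 0.0488² + 0.3659² + 0.0915² + 0.1890² + 0.2317² + 0.0732² = 0.002381 + 0.133883 + 0.008372 + 0.035721 + 0.053685 + 0.005358 = 0.239400
B = 1 / 0.239400 = 4.1771
Bₛ = (B − 1)/(n − 1) = (4.1771 − 1)/(6 − 1) = 3.1771/5 = 0.6354

0.64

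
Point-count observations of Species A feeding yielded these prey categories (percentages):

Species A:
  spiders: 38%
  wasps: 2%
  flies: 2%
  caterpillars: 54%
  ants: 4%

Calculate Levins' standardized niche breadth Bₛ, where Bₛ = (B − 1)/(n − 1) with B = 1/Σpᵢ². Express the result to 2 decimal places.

0.32

Convert percentages to proportions (divide by 100).
Σpᵢ² = 0.38² + 0.02² + 0.02² + 0.54² + 0.04² = 0.1444 + 0.0004 + 0.0004 + 0.2916 + 0.0016 = 0.4384
B = 1 / 0.4384 = 2.2810
Bₛ = (B − 1)/(n − 1) = (2.2810 − 1)/(5 − 1) = 1.2810/4 = 0.3203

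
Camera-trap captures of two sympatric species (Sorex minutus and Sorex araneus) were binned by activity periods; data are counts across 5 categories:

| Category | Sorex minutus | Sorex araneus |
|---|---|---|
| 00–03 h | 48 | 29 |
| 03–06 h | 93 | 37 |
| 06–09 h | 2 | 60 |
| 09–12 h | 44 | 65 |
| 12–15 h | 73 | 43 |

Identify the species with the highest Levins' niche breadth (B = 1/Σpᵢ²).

Proportions for Sorex minutus (n=260): 48/260=0.1846, 93/260=0.3577, 2/260=0.0077, 44/260=0.1692, 73/260=0.2808
Proportions for Sorex araneus (n=234): 29/234=0.1239, 37/234=0.1581, 60/234=0.2564, 65/234=0.2778, 43/234=0.1838
Σp_minuᵢ² = 0.1846² + 0.3577² + 0.0077² + 0.1692² + 0.2808² = 0.034077 + 0.127949 + 0.000059 + 0.028629 + 0.078849 = 0.269563
B_minu = 1 / 0.269563 = 3.7097
Σp_aranᵢ² = 0.1239² + 0.1581² + 0.2564² + 0.2778² + 0.1838² = 0.015351 + 0.024996 + 0.065741 + 0.077173 + 0.033782 = 0.217043
B_aran = 1 / 0.217043 = 4.6074
Highest B → broadest niche (most generalist): Sorex araneus (B = 4.61).

Sorex araneus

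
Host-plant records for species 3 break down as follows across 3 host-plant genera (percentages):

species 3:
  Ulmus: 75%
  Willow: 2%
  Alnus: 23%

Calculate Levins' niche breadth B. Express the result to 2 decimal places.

1.62

Convert percentages to proportions (divide by 100).
Σpᵢ² = 0.75² + 0.02² + 0.23² = 0.5625 + 0.0004 + 0.0529 = 0.6158
B = 1 / 0.6158 = 1.6239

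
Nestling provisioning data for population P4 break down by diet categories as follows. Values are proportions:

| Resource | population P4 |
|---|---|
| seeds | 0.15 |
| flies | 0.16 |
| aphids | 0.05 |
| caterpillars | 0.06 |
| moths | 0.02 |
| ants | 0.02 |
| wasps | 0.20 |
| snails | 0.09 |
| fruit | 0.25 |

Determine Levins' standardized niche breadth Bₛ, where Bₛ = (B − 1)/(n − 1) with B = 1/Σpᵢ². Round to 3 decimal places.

Σpᵢ² = 0.15² + 0.16² + 0.05² + 0.06² + 0.02² + 0.02² + 0.20² + 0.09² + 0.25² = 0.0225 + 0.0256 + 0.0025 + 0.0036 + 0.0004 + 0.0004 + 0.0400 + 0.0081 + 0.0625 = 0.1656
B = 1 / 0.1656 = 6.03865
Bₛ = (B − 1)/(n − 1) = (6.03865 − 1)/(9 − 1) = 5.03865/8 = 0.62983

0.630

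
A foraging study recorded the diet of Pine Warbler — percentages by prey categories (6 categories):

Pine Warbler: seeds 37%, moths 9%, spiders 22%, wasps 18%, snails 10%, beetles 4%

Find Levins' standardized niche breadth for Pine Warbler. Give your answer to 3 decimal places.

0.642

Convert percentages to proportions (divide by 100).
Σpᵢ² = 0.37² + 0.09² + 0.22² + 0.18² + 0.10² + 0.04² = 0.1369 + 0.0081 + 0.0484 + 0.0324 + 0.0100 + 0.0016 = 0.2374
B = 1 / 0.2374 = 4.21230
Bₛ = (B − 1)/(n − 1) = (4.21230 − 1)/(6 − 1) = 3.21230/5 = 0.64246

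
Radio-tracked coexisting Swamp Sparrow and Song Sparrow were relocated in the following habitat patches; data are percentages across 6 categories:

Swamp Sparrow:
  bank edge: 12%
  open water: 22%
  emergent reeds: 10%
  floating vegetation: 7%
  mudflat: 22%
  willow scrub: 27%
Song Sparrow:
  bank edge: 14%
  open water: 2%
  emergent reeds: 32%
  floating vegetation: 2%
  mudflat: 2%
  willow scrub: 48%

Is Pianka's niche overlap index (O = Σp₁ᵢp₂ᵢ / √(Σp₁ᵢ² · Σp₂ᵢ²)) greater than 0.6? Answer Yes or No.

Yes

Convert percentages to proportions (divide by 100).
Σ p₁ᵢp₂ᵢ = 0.0168 + 0.0044 + 0.0320 + 0.0014 + 0.0044 + 0.1296 = 0.1886
Σp_1ᵢ² = 0.12² + 0.22² + 0.10² + 0.07² + 0.22² + 0.27² = 0.0144 + 0.0484 + 0.0100 + 0.0049 + 0.0484 + 0.0729 = 0.1990
Σp_2ᵢ² = 0.14² + 0.02² + 0.32² + 0.02² + 0.02² + 0.48² = 0.0196 + 0.0004 + 0.1024 + 0.0004 + 0.0004 + 0.2304 = 0.3536
O = 0.1886 / √(0.1990 × 0.3536) = 0.1886 / 0.26527 = 0.7110
O = 0.7110 > 0.6 → Yes.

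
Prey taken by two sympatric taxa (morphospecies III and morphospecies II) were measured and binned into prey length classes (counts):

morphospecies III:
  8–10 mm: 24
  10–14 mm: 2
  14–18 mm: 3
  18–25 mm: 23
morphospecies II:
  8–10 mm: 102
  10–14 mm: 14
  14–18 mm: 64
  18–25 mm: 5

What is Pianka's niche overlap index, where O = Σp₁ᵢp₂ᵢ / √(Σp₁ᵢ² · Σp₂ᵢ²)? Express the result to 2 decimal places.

Proportions for morphospecies III (n=52): 24/52=0.4615, 2/52=0.0385, 3/52=0.0577, 23/52=0.4423
Proportions for morphospecies II (n=185): 102/185=0.5514, 14/185=0.0757, 64/185=0.3459, 5/185=0.0270
Σ p₁ᵢp₂ᵢ = 0.254471 + 0.002914 + 0.019958 + 0.011942 = 0.289285
Σp_1ᵢ² = 0.4615² + 0.0385² + 0.0577² + 0.4423² = 0.212982 + 0.001482 + 0.003329 + 0.195629 = 0.413422
Σp_2ᵢ² = 0.5514² + 0.0757² + 0.3459² + 0.0270² = 0.304042 + 0.005730 + 0.119647 + 0.000729 = 0.430148
O = 0.289285 / √(0.413422 × 0.430148) = 0.289285 / 0.4217021 = 0.6860

0.69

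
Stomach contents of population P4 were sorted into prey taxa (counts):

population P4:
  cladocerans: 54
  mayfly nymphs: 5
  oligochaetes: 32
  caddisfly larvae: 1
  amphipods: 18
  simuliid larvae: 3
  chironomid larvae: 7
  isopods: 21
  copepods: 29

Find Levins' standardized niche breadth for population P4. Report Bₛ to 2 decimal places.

0.52

Proportions for population P4 (n=170): 54/170=0.3176, 5/170=0.0294, 32/170=0.1882, 1/170=0.0059, 18/170=0.1059, 3/170=0.0176, 7/170=0.0412, 21/170=0.1235, 29/170=0.1706
Σpᵢ² = 0.3176² + 0.0294² + 0.1882² + 0.0059² + 0.1059² + 0.0176² + 0.0412² + 0.1235² + 0.1706² = 0.100870 + 0.000864 + 0.035419 + 0.000035 + 0.011215 + 0.000310 + 0.001697 + 0.015252 + 0.029104 = 0.194766
B = 1 / 0.194766 = 5.1344
Bₛ = (B − 1)/(n − 1) = (5.1344 − 1)/(9 − 1) = 4.1344/8 = 0.5168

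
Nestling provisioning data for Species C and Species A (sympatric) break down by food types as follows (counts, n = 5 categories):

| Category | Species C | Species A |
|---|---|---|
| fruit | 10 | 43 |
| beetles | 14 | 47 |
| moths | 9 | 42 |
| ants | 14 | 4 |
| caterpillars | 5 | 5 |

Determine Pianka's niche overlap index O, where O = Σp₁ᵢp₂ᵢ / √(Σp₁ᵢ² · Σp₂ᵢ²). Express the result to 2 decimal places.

Proportions for Species C (n=52): 10/52=0.1923, 14/52=0.2692, 9/52=0.1731, 14/52=0.2692, 5/52=0.0962
Proportions for Species A (n=141): 43/141=0.3050, 47/141=0.3333, 42/141=0.2979, 4/141=0.0284, 5/141=0.0355
Σ p₁ᵢp₂ᵢ = 0.058652 + 0.089724 + 0.051566 + 0.007645 + 0.003415 = 0.211002
Σp_1ᵢ² = 0.1923² + 0.2692² + 0.1731² + 0.2692² + 0.0962² = 0.036979 + 0.072469 + 0.029964 + 0.072469 + 0.009254 = 0.221135
Σp_2ᵢ² = 0.3050² + 0.3333² + 0.2979² + 0.0284² + 0.0355² = 0.093025 + 0.111089 + 0.088744 + 0.000807 + 0.001260 = 0.294925
O = 0.211002 / √(0.221135 × 0.294925) = 0.211002 / 0.2553786 = 0.8262

0.83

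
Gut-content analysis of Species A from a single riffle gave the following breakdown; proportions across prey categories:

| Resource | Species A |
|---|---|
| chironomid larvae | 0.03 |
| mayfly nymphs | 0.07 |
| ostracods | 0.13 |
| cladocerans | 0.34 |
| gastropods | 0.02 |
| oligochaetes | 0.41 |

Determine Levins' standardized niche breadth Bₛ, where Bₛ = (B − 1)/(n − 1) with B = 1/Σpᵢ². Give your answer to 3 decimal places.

0.452

Σpᵢ² = 0.03² + 0.07² + 0.13² + 0.34² + 0.02² + 0.41² = 0.0009 + 0.0049 + 0.0169 + 0.1156 + 0.0004 + 0.1681 = 0.3068
B = 1 / 0.3068 = 3.25945
Bₛ = (B − 1)/(n − 1) = (3.25945 − 1)/(6 − 1) = 2.25945/5 = 0.45189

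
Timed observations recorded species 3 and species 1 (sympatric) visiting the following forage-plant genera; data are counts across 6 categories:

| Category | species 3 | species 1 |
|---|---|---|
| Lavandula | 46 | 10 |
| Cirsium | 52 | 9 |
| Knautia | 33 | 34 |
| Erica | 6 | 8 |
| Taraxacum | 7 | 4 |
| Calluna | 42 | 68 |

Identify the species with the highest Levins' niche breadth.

species 3

Proportions for species 3 (n=186): 46/186=0.2473, 52/186=0.2796, 33/186=0.1774, 6/186=0.0323, 7/186=0.0376, 42/186=0.2258
Proportions for species 1 (n=133): 10/133=0.0752, 9/133=0.0677, 34/133=0.2556, 8/133=0.0602, 4/133=0.0301, 68/133=0.5113
Σp_3ᵢ² = 0.2473² + 0.2796² + 0.1774² + 0.0323² + 0.0376² + 0.2258² = 0.061157 + 0.078176 + 0.031471 + 0.001043 + 0.001414 + 0.050986 = 0.224247
B_3 = 1 / 0.224247 = 4.4594
Σp_1ᵢ² = 0.0752² + 0.0677² + 0.2556² + 0.0602² + 0.0301² + 0.5113² = 0.005655 + 0.004583 + 0.065331 + 0.003624 + 0.000906 + 0.261428 = 0.341527
B_1 = 1 / 0.341527 = 2.9280
Highest B → broadest niche (most generalist): species 3 (B = 4.46).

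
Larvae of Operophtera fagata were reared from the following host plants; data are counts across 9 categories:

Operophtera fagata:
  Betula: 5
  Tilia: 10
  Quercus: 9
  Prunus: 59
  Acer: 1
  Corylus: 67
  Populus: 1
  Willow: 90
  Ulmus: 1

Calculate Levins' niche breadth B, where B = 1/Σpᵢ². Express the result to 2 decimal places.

Proportions for Operophtera fagata (n=243): 5/243=0.0206, 10/243=0.0412, 9/243=0.0370, 59/243=0.2428, 1/243=0.0041, 67/243=0.2757, 1/243=0.0041, 90/243=0.3704, 1/243=0.0041
Σpᵢ² = 0.0206² + 0.0412² + 0.0370² + 0.2428² + 0.0041² + 0.2757² + 0.0041² + 0.3704² + 0.0041² = 0.000424 + 0.001697 + 0.001369 + 0.058952 + 0.000017 + 0.076010 + 0.000017 + 0.137196 + 0.000017 = 0.275699
B = 1 / 0.275699 = 3.6271

3.63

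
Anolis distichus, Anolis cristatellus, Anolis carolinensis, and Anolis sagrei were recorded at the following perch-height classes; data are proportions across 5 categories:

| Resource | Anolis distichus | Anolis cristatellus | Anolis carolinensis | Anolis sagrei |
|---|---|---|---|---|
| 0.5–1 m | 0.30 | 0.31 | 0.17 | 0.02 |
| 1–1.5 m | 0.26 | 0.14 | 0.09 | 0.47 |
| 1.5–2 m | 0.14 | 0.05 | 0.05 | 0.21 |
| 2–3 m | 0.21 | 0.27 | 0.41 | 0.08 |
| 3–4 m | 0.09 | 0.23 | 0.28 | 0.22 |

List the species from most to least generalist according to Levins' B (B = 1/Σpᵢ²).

Anolis distichus > Anolis cristatellus > Anolis carolinensis > Anolis sagrei

Σp_distᵢ² = 0.30² + 0.26² + 0.14² + 0.21² + 0.09² = 0.0900 + 0.0676 + 0.0196 + 0.0441 + 0.0081 = 0.2294
B_dist = 1 / 0.2294 = 4.3592
Σp_crisᵢ² = 0.31² + 0.14² + 0.05² + 0.27² + 0.23² = 0.0961 + 0.0196 + 0.0025 + 0.0729 + 0.0529 = 0.2440
B_cris = 1 / 0.2440 = 4.0984
Σp_caroᵢ² = 0.17² + 0.09² + 0.05² + 0.41² + 0.28² = 0.0289 + 0.0081 + 0.0025 + 0.1681 + 0.0784 = 0.2860
B_caro = 1 / 0.2860 = 3.4965
Σp_sagrᵢ² = 0.02² + 0.47² + 0.21² + 0.08² + 0.22² = 0.0004 + 0.2209 + 0.0441 + 0.0064 + 0.0484 = 0.3202
B_sagr = 1 / 0.3202 = 3.1230
Ranking by B (broadest → narrowest): Anolis distichus (4.36) > Anolis cristatellus (4.10) > Anolis carolinensis (3.50) > Anolis sagrei (3.12)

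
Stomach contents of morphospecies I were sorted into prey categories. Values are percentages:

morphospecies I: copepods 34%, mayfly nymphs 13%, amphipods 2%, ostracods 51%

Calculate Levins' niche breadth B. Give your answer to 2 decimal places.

2.54

Convert percentages to proportions (divide by 100).
Σpᵢ² = 0.34² + 0.13² + 0.02² + 0.51² = 0.1156 + 0.0169 + 0.0004 + 0.2601 = 0.3930
B = 1 / 0.3930 = 2.5445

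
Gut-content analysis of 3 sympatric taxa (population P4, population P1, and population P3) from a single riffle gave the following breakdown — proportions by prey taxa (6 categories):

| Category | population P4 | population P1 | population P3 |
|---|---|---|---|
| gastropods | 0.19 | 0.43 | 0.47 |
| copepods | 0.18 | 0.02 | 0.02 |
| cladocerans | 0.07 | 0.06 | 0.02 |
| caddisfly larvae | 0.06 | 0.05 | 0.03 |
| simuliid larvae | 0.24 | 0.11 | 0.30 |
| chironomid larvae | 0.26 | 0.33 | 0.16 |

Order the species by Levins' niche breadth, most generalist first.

population P4 > population P1 > population P3

Σp_P4ᵢ² = 0.19² + 0.18² + 0.07² + 0.06² + 0.24² + 0.26² = 0.0361 + 0.0324 + 0.0049 + 0.0036 + 0.0576 + 0.0676 = 0.2022
B_P4 = 1 / 0.2022 = 4.9456
Σp_P1ᵢ² = 0.43² + 0.02² + 0.06² + 0.05² + 0.11² + 0.33² = 0.1849 + 0.0004 + 0.0036 + 0.0025 + 0.0121 + 0.1089 = 0.3124
B_P1 = 1 / 0.3124 = 3.2010
Σp_P3ᵢ² = 0.47² + 0.02² + 0.02² + 0.03² + 0.30² + 0.16² = 0.2209 + 0.0004 + 0.0004 + 0.0009 + 0.0900 + 0.0256 = 0.3382
B_P3 = 1 / 0.3382 = 2.9568
Ranking by B (broadest → narrowest): population P4 (4.95) > population P1 (3.20) > population P3 (2.96)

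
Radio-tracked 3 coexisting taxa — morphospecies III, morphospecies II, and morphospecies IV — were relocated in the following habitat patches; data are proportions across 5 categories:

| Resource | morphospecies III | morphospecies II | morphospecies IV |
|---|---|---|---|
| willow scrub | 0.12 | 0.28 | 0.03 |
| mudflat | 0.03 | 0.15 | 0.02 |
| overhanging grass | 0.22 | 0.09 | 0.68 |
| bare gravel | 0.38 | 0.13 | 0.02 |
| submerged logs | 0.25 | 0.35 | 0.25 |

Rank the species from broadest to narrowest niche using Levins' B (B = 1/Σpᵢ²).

Σp_IIIᵢ² = 0.12² + 0.03² + 0.22² + 0.38² + 0.25² = 0.0144 + 0.0009 + 0.0484 + 0.1444 + 0.0625 = 0.2706
B_III = 1 / 0.2706 = 3.6955
Σp_IIᵢ² = 0.28² + 0.15² + 0.09² + 0.13² + 0.35² = 0.0784 + 0.0225 + 0.0081 + 0.0169 + 0.1225 = 0.2484
B_II = 1 / 0.2484 = 4.0258
Σp_IVᵢ² = 0.03² + 0.02² + 0.68² + 0.02² + 0.25² = 0.0009 + 0.0004 + 0.4624 + 0.0004 + 0.0625 = 0.5266
B_IV = 1 / 0.5266 = 1.8990
Ranking by B (broadest → narrowest): morphospecies II (4.03) > morphospecies III (3.70) > morphospecies IV (1.90)

morphospecies II > morphospecies III > morphospecies IV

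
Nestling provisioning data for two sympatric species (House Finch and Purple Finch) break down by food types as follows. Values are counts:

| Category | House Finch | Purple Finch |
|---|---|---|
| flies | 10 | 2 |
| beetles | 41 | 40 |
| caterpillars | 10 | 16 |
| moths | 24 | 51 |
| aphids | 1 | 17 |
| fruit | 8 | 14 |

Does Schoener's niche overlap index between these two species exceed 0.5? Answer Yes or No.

Proportions for House Finch (n=94): 10/94=0.1064, 41/94=0.4362, 10/94=0.1064, 24/94=0.2553, 1/94=0.0106, 8/94=0.0851
Proportions for Purple Finch (n=140): 2/140=0.0143, 40/140=0.2857, 16/140=0.1143, 51/140=0.3643, 17/140=0.1214, 14/140=0.1000
Σ|p₁ᵢ − p₂ᵢ| = 0.0921 + 0.1505 + 0.0079 + 0.1090 + 0.1108 + 0.0149 = 0.4852
D = 1 − ½ × 0.4852 = 1 − 0.24260 = 0.75740
D = 0.75740 > 0.5 → Yes.

Yes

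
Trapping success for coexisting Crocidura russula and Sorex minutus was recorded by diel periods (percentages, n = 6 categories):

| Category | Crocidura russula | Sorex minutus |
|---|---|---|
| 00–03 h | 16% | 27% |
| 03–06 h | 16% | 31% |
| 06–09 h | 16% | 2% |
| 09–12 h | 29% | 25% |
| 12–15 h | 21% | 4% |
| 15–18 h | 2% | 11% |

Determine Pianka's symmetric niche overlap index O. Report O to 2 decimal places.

0.80

Convert percentages to proportions (divide by 100).
Σ p₁ᵢp₂ᵢ = 0.0432 + 0.0496 + 0.0032 + 0.0725 + 0.0084 + 0.0022 = 0.1791
Σp_1ᵢ² = 0.16² + 0.16² + 0.16² + 0.29² + 0.21² + 0.02² = 0.0256 + 0.0256 + 0.0256 + 0.0841 + 0.0441 + 0.0004 = 0.2054
Σp_2ᵢ² = 0.27² + 0.31² + 0.02² + 0.25² + 0.04² + 0.11² = 0.0729 + 0.0961 + 0.0004 + 0.0625 + 0.0016 + 0.0121 = 0.2456
O = 0.1791 / √(0.2054 × 0.2456) = 0.1791 / 0.22460 = 0.7974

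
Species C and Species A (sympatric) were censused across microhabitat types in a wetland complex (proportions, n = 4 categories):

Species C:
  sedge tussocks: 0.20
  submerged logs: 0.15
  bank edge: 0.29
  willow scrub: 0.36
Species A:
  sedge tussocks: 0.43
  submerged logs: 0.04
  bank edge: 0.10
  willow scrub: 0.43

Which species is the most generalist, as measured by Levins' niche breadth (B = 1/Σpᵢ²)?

Species C

Σp_Cᵢ² = 0.20² + 0.15² + 0.29² + 0.36² = 0.0400 + 0.0225 + 0.0841 + 0.1296 = 0.2762
B_C = 1 / 0.2762 = 3.6206
Σp_Aᵢ² = 0.43² + 0.04² + 0.10² + 0.43² = 0.1849 + 0.0016 + 0.0100 + 0.1849 = 0.3814
B_A = 1 / 0.3814 = 2.6219
Highest B → broadest niche (most generalist): Species C (B = 3.62).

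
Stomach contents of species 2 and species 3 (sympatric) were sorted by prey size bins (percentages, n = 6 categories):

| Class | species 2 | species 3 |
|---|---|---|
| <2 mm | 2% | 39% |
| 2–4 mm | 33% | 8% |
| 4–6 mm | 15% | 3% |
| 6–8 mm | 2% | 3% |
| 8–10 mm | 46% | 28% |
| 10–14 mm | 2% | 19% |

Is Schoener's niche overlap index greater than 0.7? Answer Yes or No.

Convert percentages to proportions (divide by 100).
Σ|p₁ᵢ − p₂ᵢ| = 0.37 + 0.25 + 0.12 + 0.01 + 0.18 + 0.17 = 1.10
D = 1 − ½ × 1.10 = 1 − 0.550 = 0.4500
D = 0.4500 < 0.7 → No.

No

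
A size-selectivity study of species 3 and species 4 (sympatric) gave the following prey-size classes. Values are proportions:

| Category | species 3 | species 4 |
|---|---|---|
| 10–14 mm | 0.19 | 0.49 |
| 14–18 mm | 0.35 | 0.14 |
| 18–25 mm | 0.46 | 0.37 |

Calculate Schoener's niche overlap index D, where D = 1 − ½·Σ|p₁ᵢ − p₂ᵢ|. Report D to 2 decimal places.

0.70

Σ|p₁ᵢ − p₂ᵢ| = 0.30 + 0.21 + 0.09 = 0.60
D = 1 − ½ × 0.60 = 1 − 0.300 = 0.7000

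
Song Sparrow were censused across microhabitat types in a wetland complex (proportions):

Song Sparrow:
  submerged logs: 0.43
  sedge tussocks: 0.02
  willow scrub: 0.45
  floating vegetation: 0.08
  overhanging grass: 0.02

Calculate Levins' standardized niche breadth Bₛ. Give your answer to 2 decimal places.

Σpᵢ² = 0.43² + 0.02² + 0.45² + 0.08² + 0.02² = 0.1849 + 0.0004 + 0.2025 + 0.0064 + 0.0004 = 0.3946
B = 1 / 0.3946 = 2.5342
Bₛ = (B − 1)/(n − 1) = (2.5342 − 1)/(5 − 1) = 1.5342/4 = 0.3836

0.38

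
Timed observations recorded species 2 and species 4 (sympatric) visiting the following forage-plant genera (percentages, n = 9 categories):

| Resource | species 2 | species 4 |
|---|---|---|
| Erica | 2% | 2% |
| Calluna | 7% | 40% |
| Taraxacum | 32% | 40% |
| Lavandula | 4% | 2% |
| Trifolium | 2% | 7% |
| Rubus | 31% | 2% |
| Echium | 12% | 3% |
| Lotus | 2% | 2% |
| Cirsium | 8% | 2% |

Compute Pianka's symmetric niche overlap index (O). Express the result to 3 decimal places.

Convert percentages to proportions (divide by 100).
Σ p₁ᵢp₂ᵢ = 0.0004 + 0.0280 + 0.1280 + 0.0008 + 0.0014 + 0.0062 + 0.0036 + 0.0004 + 0.0016 = 0.1704
Σp_1ᵢ² = 0.02² + 0.07² + 0.32² + 0.04² + 0.02² + 0.31² + 0.12² + 0.02² + 0.08² = 0.0004 + 0.0049 + 0.1024 + 0.0016 + 0.0004 + 0.0961 + 0.0144 + 0.0004 + 0.0064 = 0.2270
Σp_2ᵢ² = 0.02² + 0.40² + 0.40² + 0.02² + 0.07² + 0.02² + 0.03² + 0.02² + 0.02² = 0.0004 + 0.1600 + 0.1600 + 0.0004 + 0.0049 + 0.0004 + 0.0009 + 0.0004 + 0.0004 = 0.3278
O = 0.1704 / √(0.2270 × 0.3278) = 0.1704 / 0.272783 = 0.62467

0.625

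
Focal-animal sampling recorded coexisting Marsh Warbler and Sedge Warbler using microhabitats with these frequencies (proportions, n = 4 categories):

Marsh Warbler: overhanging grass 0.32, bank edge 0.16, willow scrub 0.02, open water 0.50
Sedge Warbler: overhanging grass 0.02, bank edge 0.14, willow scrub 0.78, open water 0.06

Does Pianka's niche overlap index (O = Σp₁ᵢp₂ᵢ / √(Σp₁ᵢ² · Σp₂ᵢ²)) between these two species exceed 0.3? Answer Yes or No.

No

Σ p₁ᵢp₂ᵢ = 0.0064 + 0.0224 + 0.0156 + 0.0300 = 0.0744
Σp_1ᵢ² = 0.32² + 0.16² + 0.02² + 0.50² = 0.1024 + 0.0256 + 0.0004 + 0.2500 = 0.3784
Σp_2ᵢ² = 0.02² + 0.14² + 0.78² + 0.06² = 0.0004 + 0.0196 + 0.6084 + 0.0036 = 0.6320
O = 0.0744 / √(0.3784 × 0.6320) = 0.0744 / 0.48903 = 0.1521
O = 0.1521 < 0.3 → No.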